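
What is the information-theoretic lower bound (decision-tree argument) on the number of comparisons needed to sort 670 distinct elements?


A binary decision tree of height h has at most 2^h leaves and needs at least n! of them, so h >= ceil(log2(n!)).
670! is far too large to multiply out, so use Stirling's series:
  ln(n!) ~ n ln n - n + (1/2) ln(2 pi n) + 1/(12n)  (error below 1/(360 n^3), negligible here)
  ln(670) = 6.5072777
  n ln n = 670 * 6.5072777 = 4359.8761
  (1/2) ln(2 pi * 670) = (1/2) ln(4209.7342) = 4.1726
  1/(12*670) = 0.0001
  ln(670!) ~ 4359.8761 - 670 + 4.1726 + 0.0001 = 3694.0488
Convert to base 2: log2(670!) = 3694.0488 / ln 2 = 3694.0488 / 0.69314718 = 5329.3859
ceil(5329.3859) = 5330


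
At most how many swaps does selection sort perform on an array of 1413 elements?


Each of the 1412 passes places one element in its final position.
Pass 1: swap minimum into position 0
Pass 2: swap minimum of remaining into position 1
...
Pass 1412: last two elements, one swap
Maximum swaps = 1413 - 1 = 1412


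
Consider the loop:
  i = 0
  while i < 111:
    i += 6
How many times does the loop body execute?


Starting at i = 0, each iteration adds 6.
Iterations until i >= 111:
  Iteration 1: i = 0 -> i = 6
  Iteration 2: i = 6 -> i = 12
  Iteration 3: i = 12 -> i = 18
  Iteration 4: i = 18 -> i = 24
  Iteration 5: i = 24 -> i = 30
  Iteration 6: i = 30 -> i = 36
  Iteration 7: i = 36 -> i = 42
  Iteration 8: i = 42 -> i = 48
  ... continuing ...
Total iterations = ceil(111/6) = 19


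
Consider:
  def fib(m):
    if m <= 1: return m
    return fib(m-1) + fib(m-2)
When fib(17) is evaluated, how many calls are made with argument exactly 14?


Let N(m) = number of times fib(m) is called while evaluating fib(17).
N(17) = 1 (the initial call).
N(16) = 1 (only fib(17) calls it).
For 1 <= m <= 15: fib(m) is called by fib(m+1) and fib(m+2), so
  N(m) = N(m+1) + N(m+2).
fib(0) is called only by fib(2), so N(0) = N(2).
Walk down from m=17:
  N(17)=1, N(16)=1, N(15)=2, N(14)=3
N(14) = 3


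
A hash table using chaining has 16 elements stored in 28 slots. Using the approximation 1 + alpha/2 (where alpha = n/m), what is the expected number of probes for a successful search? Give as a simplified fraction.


Load factor alpha = n/m = 16/28
Expected probes = 1 + alpha/2 = 1 + 16/(2*28)
= 1 + 16/56
= 56/56 + 16/56
= 72/56
Simplify: 9/7


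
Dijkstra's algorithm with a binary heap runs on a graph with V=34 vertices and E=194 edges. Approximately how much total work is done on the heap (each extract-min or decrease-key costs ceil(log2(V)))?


Dijkstra with a binary heap: each vertex is extracted once, each edge may relax once.
Each heap operation costs O(log V).
V + E = 34 + 194 = 228
ceil(log2(34)) = 6 (since 2^5 = 32 < 34 <= 64 = 2^6)
Total heap work = (V+E) * ceil(log2(V)) = 228 * 6 = 1368


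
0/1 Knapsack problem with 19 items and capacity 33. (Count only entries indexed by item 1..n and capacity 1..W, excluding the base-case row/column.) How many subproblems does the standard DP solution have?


The DP table is indexed by (item, capacity).
Rows: 19 items
Columns: 33 capacity values (1 to W)
Total subproblems = 19 * 33 = 627


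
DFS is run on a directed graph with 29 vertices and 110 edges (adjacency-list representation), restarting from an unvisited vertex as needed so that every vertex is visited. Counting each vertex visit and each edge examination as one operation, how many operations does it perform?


A full DFS traversal processes each vertex exactly once (push/pop on stack).
Each directed edge is examined once.
V = 29, E = 110
V + E = 139


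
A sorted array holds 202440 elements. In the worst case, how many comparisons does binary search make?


Halving sequence: 202440 -> 101220 -> 50610 -> 25305 -> 12652 -> 6326 -> 3163 -> 1581 -> 790 -> 395 -> 197 -> 98 -> 49 -> 24 -> 12 -> 6 -> 3 -> 1
Number of halvings = 17
Max comparisons = 17 + 1 = 18


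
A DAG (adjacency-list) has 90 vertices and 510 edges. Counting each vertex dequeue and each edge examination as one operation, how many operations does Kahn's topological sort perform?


V = 90 (vertex processing)
E = 510 (edge processing)
V + E = 90 + 510 = 600


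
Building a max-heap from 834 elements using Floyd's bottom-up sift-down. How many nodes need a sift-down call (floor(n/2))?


In a heap of 834 elements (0-indexed array):
  Last element index: 833
  Parent of last element: floor((833 - 1) / 2) = 416
  Internal nodes: indices 0 to 416
  Count = floor(834/2) = 417


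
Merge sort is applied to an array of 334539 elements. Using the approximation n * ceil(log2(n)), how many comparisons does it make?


Merge sort divides the array into halves recursively.
Number of levels = ceil(log2(334539)) = 19
At each level, approximately n = 334539 comparisons are needed for merging.
Total comparisons ~ n * ceil(log2(n)) = 334539 * 19 = 6356241


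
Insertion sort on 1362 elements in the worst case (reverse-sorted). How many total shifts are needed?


In the worst case (reverse-sorted), each element shifts past all previous:
  Element 1: 1 shifts
  Element 2: 2 shifts
  Element 3: 3 shifts
  Element 4: 4 shifts
  Element 5: 5 shifts
  ...
  Element 1361: 1361 shifts
Total = 1 + 2 + ... + 1361
= 1362*(1362-1)/2 = 926841


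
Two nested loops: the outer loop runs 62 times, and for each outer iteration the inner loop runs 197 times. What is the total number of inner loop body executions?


Outer loop: 62 iterations
Inner loop: 197 iterations per outer iteration
Total = 62 * 197 = 12214


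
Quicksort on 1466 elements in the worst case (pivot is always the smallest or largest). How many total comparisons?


In the worst case, each partition step picks the worst pivot:
  Partition 1: 1465 comparisons (n-1 elements to compare)
  Partition 2: 1464 comparisons
  Partition 3: 1463 comparisons
  Partition 4: 1462 comparisons
  Partition 5: 1461 comparisons
  ...
  Last partition: 0 comparisons
Total = (n-1) + (n-2) + ... + 1 + 0 = n*(n-1)/2
= 1466*1465/2 = 1073845


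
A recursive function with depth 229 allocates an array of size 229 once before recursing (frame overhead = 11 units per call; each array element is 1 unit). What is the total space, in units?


Array allocation: 229 units (allocated once)
Stack frames: 229 deep * 11 per frame = 2519 units
Total = 229 + 2519 = 2748


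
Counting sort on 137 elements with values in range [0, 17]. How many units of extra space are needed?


Output array size: 137 (to store sorted result)
Count array size: 18 (one slot per possible value, range 0 to 17)
Total extra space = 137 + 18 = 155


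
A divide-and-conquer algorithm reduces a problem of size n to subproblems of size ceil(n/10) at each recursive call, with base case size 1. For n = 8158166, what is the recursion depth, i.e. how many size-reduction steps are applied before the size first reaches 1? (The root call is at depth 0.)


Each step divides the size by 10 (rounding up); after k steps the size is ceil(n/10^k), which equals 1 exactly when 10^k >= n.
So the depth is the smallest k with 10^k >= 8158166, i.e. ceil(log_10(8158166)).
10^6 = 1000000 < 8158166 <= 10000000 = 10^7
Recursion depth = 7


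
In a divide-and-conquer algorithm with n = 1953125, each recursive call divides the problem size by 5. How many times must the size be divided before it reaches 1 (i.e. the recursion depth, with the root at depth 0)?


Number of divisions = log_5(1953125)
Sizes: 1953125 -> 390625 -> 78125 -> 15625 -> 3125 -> 625 -> 125 -> 25 -> 5 -> 1 (9 divisions)
Recursion depth = 9


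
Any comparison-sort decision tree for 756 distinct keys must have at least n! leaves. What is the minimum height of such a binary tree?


A binary decision tree of height h has at most 2^h leaves and needs at least n! of them, so h >= ceil(log2(n!)).
756! is far too large to multiply out, so use Stirling's series:
  ln(n!) ~ n ln n - n + (1/2) ln(2 pi n) + 1/(12n)  (error below 1/(360 n^3), negligible here)
  ln(756) = 6.6280414
  n ln n = 756 * 6.6280414 = 5010.7993
  (1/2) ln(2 pi * 756) = (1/2) ln(4750.0881) = 4.2330
  1/(12*756) = 0.0001
  ln(756!) ~ 5010.7993 - 756 + 4.2330 + 0.0001 = 4259.0324
Convert to base 2: log2(756!) = 4259.0324 / ln 2 = 4259.0324 / 0.69314718 = 6144.4849
ceil(6144.4849) = 6145


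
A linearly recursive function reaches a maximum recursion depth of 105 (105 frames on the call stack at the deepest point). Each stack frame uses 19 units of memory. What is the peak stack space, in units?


Maximum recursion depth = 105 frames
Memory per frame = 19 units
Total stack space = depth * frame_size
= 105 * 19 = 1995


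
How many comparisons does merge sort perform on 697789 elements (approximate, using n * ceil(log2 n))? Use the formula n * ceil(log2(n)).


Recursion depth: ceil(log2(697789)) = 20
Each recursion level merges n = 697789 elements
Total = 697789 * 20 = 13955780


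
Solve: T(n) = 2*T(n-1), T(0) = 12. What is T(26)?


Unrolling:
T(26) = 2*T(25) = 2^2*T(24) = ... = 2^26*T(0)
= 2^26 * 12
= 67108864 * 12 = 805306368


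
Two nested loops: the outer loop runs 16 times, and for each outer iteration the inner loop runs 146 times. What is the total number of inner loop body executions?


Outer loop: 16 iterations
Inner loop: 146 iterations per outer iteration
Total = 16 * 146 = 2336


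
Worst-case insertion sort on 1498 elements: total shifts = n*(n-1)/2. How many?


Sum of shifts = 1 + 2 + 3 + ... + 1497
= 1498 * 1497 / 2
= 2242506 / 2
= 1121253


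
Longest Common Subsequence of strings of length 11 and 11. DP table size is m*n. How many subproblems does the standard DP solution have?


DP table indexed by positions in both strings.
First string: 11 positions
Second string: 11 positions
Total = 11 * 11 = 121


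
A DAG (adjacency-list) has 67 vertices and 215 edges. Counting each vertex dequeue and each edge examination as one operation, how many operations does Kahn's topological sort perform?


V = 67 (vertex processing)
E = 215 (edge processing)
V + E = 67 + 215 = 282


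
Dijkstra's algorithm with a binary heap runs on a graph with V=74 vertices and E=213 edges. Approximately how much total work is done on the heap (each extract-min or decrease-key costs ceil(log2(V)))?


Dijkstra with a binary heap: each vertex is extracted once, each edge may relax once.
Each heap operation costs O(log V).
V + E = 74 + 213 = 287
ceil(log2(74)) = 7 (since 2^6 = 64 < 74 <= 128 = 2^7)
Total heap work = (V+E) * ceil(log2(V)) = 287 * 7 = 2009


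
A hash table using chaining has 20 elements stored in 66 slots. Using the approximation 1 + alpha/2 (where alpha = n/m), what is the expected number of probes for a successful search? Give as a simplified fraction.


Load factor alpha = n/m = 20/66
Expected probes = 1 + alpha/2 = 1 + 20/(2*66)
= 1 + 20/132
= 132/132 + 20/132
= 152/132
Simplify: 38/33


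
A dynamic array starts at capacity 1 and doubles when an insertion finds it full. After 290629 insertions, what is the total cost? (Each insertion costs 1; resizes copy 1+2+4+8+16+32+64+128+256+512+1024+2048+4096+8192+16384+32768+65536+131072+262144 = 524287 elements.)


Insertion cost: 290629 (one per element)
Resizes occur just before inserting elements 2, 3, 5, 9, ...
Elements copied at each resize: 1 + 2 + 4 + 8 + 16 + 32 + 64 + 128 + 256 + 512 + 1024 + 2048 + 4096 + 8192 + 16384 + 32768 + 65536 + 131072 + 262144
Sum of copies = 524287 (geometric series: 2^k - 1)
Total = 290629 + 524287 = 814916


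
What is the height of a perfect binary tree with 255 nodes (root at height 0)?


A perfect binary tree with 255 nodes:
  255 = 2^8 - 1
  Levels: 0, 1, ..., 7
  Height = 7


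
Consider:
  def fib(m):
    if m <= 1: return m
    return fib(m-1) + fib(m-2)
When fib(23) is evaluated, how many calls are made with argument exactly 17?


Let N(m) = number of times fib(m) is called while evaluating fib(23).
N(23) = 1 (the initial call).
N(22) = 1 (only fib(23) calls it).
For 1 <= m <= 21: fib(m) is called by fib(m+1) and fib(m+2), so
  N(m) = N(m+1) + N(m+2).
fib(0) is called only by fib(2), so N(0) = N(2).
Walk down from m=23:
  N(23)=1, N(22)=1, N(21)=2, N(20)=3, N(19)=5, N(18)=8, N(17)=13
N(17) = 13


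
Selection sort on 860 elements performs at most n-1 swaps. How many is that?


Each of the 859 passes places one element in its final position.
Pass 1: swap minimum into position 0
Pass 2: swap minimum of remaining into position 1
...
Pass 859: last two elements, one swap
Maximum swaps = 860 - 1 = 859


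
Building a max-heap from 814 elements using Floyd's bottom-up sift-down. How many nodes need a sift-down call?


In a heap of 814 elements (0-indexed array):
  Last element index: 813
  Parent of last element: floor((813 - 1) / 2) = 406
  Internal nodes: indices 0 to 406
  Count = floor(814/2) = 407


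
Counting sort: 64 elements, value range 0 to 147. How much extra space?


n = 64 (output array)
k = 148 (count array for 148 distinct values)
Extra space = 64 + 148 = 212


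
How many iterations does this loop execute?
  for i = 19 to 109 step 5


The loop variable i takes values starting at 19 and increments by 5 each iteration.
Sequence: i = 19, 24, 29, 34, 39, 44, 49, 54, 59, ...
The upper bound 109 is inclusive, so the count is floor((last - first) / step) + 1:
floor((109 - 19) / 5) + 1 = floor(90/5) + 1 = 18 + 1 = 19


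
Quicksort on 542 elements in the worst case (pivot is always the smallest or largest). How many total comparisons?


In the worst case, each partition step picks the worst pivot:
  Partition 1: 541 comparisons (n-1 elements to compare)
  Partition 2: 540 comparisons
  Partition 3: 539 comparisons
  Partition 4: 538 comparisons
  Partition 5: 537 comparisons
  ...
  Last partition: 0 comparisons
Total = (n-1) + (n-2) + ... + 1 + 0 = n*(n-1)/2
= 542*541/2 = 146611


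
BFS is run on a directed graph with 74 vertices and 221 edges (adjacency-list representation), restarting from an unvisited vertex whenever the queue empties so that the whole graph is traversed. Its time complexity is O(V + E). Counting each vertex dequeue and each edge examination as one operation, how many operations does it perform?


A full BFS traversal dequeues each vertex exactly once and examines each directed edge exactly once.
V = 74 (vertex processing cost)
E = 221 (edge examination cost)
Total operations proportional to V + E = 74 + 221 = 295


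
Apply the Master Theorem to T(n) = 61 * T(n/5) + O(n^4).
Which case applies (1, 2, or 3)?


The Master Theorem: T(n) = a*T(n/b) + O(n^c)
  a = 61, b = 5, c = 4
log_b(a) = log_5(61) ~ 2.554
Compare b^c with a: 5^4 = 625 > 61, so c > log_b(a).
Since c > log_b(a), Case 3 applies.
T(n) = O(n^4)
Master Theorem case = 3


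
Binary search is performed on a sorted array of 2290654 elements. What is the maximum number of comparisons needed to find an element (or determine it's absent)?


Binary search halves the search space each comparison:
  Step 1: search space = 2290654 -> 1145327
  Step 2: search space = 1145327 -> 572663
  Step 3: search space = 572663 -> 286331
  Step 4: search space = 286331 -> 143165
  Step 5: search space = 143165 -> 71582
  Step 6: search space = 71582 -> 35791
  Step 7: search space = 35791 -> 17895
  Step 8: search space = 17895 -> 8947
  Step 9: search space = 8947 -> 4473
  Step 10: search space = 4473 -> 2236
  Step 11: search space = 2236 -> 1118
  Step 12: search space = 1118 -> 559
  Step 13: search space = 559 -> 279
  Step 14: search space = 279 -> 139
  Step 15: search space = 139 -> 69
  Step 16: search space = 69 -> 34
  Step 17: search space = 34 -> 17
  Step 18: search space = 17 -> 8
  Step 19: search space = 8 -> 4
  Step 20: search space = 4 -> 2
  Step 21: search space = 2 -> 1
  Step 22: search space = 1 (final check)
Maximum comparisons = floor(log2(2290654)) + 1 = 21 + 1 = 22


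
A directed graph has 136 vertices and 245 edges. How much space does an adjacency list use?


Adjacency list: one list head per vertex + one entry per edge
Vertex heads: 136
Edge entries: 245
Total = 136 + 245 = 381


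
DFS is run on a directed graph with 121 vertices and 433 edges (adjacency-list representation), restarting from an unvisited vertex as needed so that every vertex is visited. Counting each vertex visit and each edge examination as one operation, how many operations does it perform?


A full DFS traversal processes each vertex exactly once (push/pop on stack).
Each directed edge is examined once.
V = 121, E = 433
V + E = 554


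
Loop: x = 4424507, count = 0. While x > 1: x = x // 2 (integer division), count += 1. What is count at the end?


The variable x halves each step:
x = 4424507 -> 2212253 -> 1106126 -> 553063 -> 276531 -> 138265 -> 69132 -> 34566 -> 17283 -> 8641 -> 4320 -> 2160 -> 1080 -> 540 -> 270 -> 135 -> 67 -> 33 -> 16 -> 8 -> 4 -> 2 -> 1
Number of halvings = floor(log2(4424507)) = 22


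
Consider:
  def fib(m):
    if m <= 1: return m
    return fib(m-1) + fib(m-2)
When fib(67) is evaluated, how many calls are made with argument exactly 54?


Let N(m) = number of times fib(m) is called while evaluating fib(67).
N(67) = 1 (the initial call).
N(66) = 1 (only fib(67) calls it).
For 1 <= m <= 65: fib(m) is called by fib(m+1) and fib(m+2), so
  N(m) = N(m+1) + N(m+2).
fib(0) is called only by fib(2), so N(0) = N(2).
Walk down from m=67:
  N(67)=1, N(66)=1, N(65)=2, N(64)=3, N(63)=5, N(62)=8, N(61)=13, N(60)=21, N(59)=34, N(58)=55, N(57)=89, N(56)=144, N(55)=233, N(54)=377
N(54) = 377


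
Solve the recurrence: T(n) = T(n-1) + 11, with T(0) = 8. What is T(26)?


Unrolling the recurrence:
T(26) = T(25) + 11
       = T(24) + 11 + 11
       = T(23) + 11*3
       ...
       = T(0) + 11*26
       = 8 + 286 = 294


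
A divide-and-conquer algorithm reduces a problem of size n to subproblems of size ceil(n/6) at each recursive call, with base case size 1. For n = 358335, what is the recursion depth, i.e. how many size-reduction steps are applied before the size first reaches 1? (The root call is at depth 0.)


Each step divides the size by 6 (rounding up); after k steps the size is ceil(n/6^k), which equals 1 exactly when 6^k >= n.
So the depth is the smallest k with 6^k >= 358335, i.e. ceil(log_6(358335)).
6^7 = 279936 < 358335 <= 1679616 = 6^8
Recursion depth = 8


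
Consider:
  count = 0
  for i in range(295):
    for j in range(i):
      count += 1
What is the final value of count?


For each i, the inner loop runs i times:
  i=0: inner runs 0 times
  i=1: inner runs 1 time
  i=2: inner runs 2 times
  i=3: inner runs 3 times
  i=4: inner runs 4 times
  i=5: inner runs 5 times
  i=6: inner runs 6 times
  i=7: inner runs 7 times
  ...
Total = 0 + 1 + 2 + ... + 294 = 295*(295-1)/2 = 43365


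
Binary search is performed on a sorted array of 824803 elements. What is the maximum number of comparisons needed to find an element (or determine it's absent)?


Binary search halves the search space each comparison:
  Step 1: search space = 824803 -> 412401
  Step 2: search space = 412401 -> 206200
  Step 3: search space = 206200 -> 103100
  Step 4: search space = 103100 -> 51550
  Step 5: search space = 51550 -> 25775
  Step 6: search space = 25775 -> 12887
  Step 7: search space = 12887 -> 6443
  Step 8: search space = 6443 -> 3221
  Step 9: search space = 3221 -> 1610
  Step 10: search space = 1610 -> 805
  Step 11: search space = 805 -> 402
  Step 12: search space = 402 -> 201
  Step 13: search space = 201 -> 100
  Step 14: search space = 100 -> 50
  Step 15: search space = 50 -> 25
  Step 16: search space = 25 -> 12
  Step 17: search space = 12 -> 6
  Step 18: search space = 6 -> 3
  Step 19: search space = 3 -> 1
  Step 20: search space = 1 (final check)
Maximum comparisons = floor(log2(824803)) + 1 = 19 + 1 = 20


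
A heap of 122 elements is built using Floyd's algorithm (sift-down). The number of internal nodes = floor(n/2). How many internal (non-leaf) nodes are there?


Leaf nodes occupy roughly half the array.
Sift-down is called for each internal node, starting from the last one.
Internal nodes = floor(n/2) = floor(122/2) = 61


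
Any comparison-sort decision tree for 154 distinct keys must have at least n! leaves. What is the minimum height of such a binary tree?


A binary decision tree of height h has at most 2^h leaves and needs at least n! of them, so h >= ceil(log2(n!)).
154! is far too large to multiply out, so use Stirling's series:
  ln(n!) ~ n ln n - n + (1/2) ln(2 pi n) + 1/(12n)  (error below 1/(360 n^3), negligible here)
  ln(154) = 5.0369526
  n ln n = 154 * 5.0369526 = 775.6907
  (1/2) ln(2 pi * 154) = (1/2) ln(967.6105) = 3.4374
  1/(12*154) = 0.0005
  ln(154!) ~ 775.6907 - 154 + 3.4374 + 0.0005 = 625.1286
Convert to base 2: log2(154!) = 625.1286 / ln 2 = 625.1286 / 0.69314718 = 901.8699
ceil(901.8699) = 902


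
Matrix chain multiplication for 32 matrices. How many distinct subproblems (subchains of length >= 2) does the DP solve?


Subproblems are indexed by (i, j) where i < j.
Number of such pairs = n*(n-1)/2
= 32 * 31 / 2
= 496


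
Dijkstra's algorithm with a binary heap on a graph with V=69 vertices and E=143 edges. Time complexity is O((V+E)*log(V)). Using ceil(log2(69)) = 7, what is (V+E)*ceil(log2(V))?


Dijkstra with a binary heap: each vertex is extracted once, each edge may relax once.
Each heap operation costs O(log V).
V + E = 69 + 143 = 212
ceil(log2(69)) = 7 (since 2^6 = 64 < 69 <= 128 = 2^7)
Total heap work = (V+E) * ceil(log2(V)) = 212 * 7 = 1484


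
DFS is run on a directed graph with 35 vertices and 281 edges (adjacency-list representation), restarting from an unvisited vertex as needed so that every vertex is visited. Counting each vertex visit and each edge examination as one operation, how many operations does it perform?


A full DFS traversal processes each vertex exactly once (push/pop on stack).
Each directed edge is examined once.
V = 35, E = 281
V + E = 316


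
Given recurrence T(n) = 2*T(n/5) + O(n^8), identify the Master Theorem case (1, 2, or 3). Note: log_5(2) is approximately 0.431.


Master Theorem parameters: a=2, b=5, c=8
log_b(a) = 0.431
Compare b^c with a: 5^8 = 390625 > 2, so c > log_b(a).
Comparing c=8 vs log_b(a)=0.431:
8 > 0.431 => Case 3
Result: T(n) = O(n^8)
Master Theorem case = 3


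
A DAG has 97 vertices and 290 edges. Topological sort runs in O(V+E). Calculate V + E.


V = 97 (vertex processing)
E = 290 (edge processing)
V + E = 97 + 290 = 387


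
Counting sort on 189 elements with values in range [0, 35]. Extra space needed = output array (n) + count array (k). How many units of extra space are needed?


Output array size: 189 (to store sorted result)
Count array size: 36 (one slot per possible value, range 0 to 35)
Total extra space = 189 + 36 = 225


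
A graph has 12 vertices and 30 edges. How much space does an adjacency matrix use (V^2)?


Adjacency matrix: V x V grid of entries
Space = V^2 = 12^2 = 12 * 12 = 144


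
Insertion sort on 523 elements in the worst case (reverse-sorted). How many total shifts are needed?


In the worst case (reverse-sorted), each element shifts past all previous:
  Element 1: 1 shifts
  Element 2: 2 shifts
  Element 3: 3 shifts
  Element 4: 4 shifts
  Element 5: 5 shifts
  ...
  Element 522: 522 shifts
Total = 1 + 2 + ... + 522
= 523*(523-1)/2 = 136503


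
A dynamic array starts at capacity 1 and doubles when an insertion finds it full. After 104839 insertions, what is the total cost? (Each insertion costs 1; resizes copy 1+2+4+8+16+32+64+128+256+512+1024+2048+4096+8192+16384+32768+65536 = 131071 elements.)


Insertion cost: 104839 (one per element)
Resizes occur just before inserting elements 2, 3, 5, 9, ...
Elements copied at each resize: 1 + 2 + 4 + 8 + 16 + 32 + 64 + 128 + 256 + 512 + 1024 + 2048 + 4096 + 8192 + 16384 + 32768 + 65536
Sum of copies = 131071 (geometric series: 2^k - 1)
Total = 104839 + 131071 = 235910


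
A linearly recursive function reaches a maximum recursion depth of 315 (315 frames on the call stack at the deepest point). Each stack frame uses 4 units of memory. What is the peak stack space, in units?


Maximum recursion depth = 315 frames
Memory per frame = 4 units
Total stack space = depth * frame_size
= 315 * 4 = 1260


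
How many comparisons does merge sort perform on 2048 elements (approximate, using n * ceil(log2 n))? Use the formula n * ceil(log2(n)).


Recursion depth: ceil(log2(2048)) = 11
Each recursion level merges n = 2048 elements
Total = 2048 * 11 = 22528


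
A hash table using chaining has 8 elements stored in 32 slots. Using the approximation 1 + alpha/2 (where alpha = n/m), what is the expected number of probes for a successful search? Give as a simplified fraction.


Load factor alpha = n/m = 8/32
Expected probes = 1 + alpha/2 = 1 + 8/(2*32)
= 1 + 8/64
= 64/64 + 8/64
= 72/64
Simplify: 9/8


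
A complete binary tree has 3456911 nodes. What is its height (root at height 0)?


In a complete binary tree, level k holds nodes 2^k .. 2^(k+1)-1 (1-indexed).
Height = floor(log2(n)) = floor(log2(3456911)) = 21
Check: 2^21 = 2097152 <= 3456911 < 4194304 = 2^22


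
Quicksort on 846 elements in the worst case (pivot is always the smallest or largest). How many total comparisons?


In the worst case, each partition step picks the worst pivot:
  Partition 1: 845 comparisons (n-1 elements to compare)
  Partition 2: 844 comparisons
  Partition 3: 843 comparisons
  Partition 4: 842 comparisons
  Partition 5: 841 comparisons
  ...
  Last partition: 0 comparisons
Total = (n-1) + (n-2) + ... + 1 + 0 = n*(n-1)/2
= 846*845/2 = 357435


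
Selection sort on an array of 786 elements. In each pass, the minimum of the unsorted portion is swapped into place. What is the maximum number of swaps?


Selection sort performs one swap per pass:
  Pass 1: find min in positions 0 to 785, swap with position 0
  Pass 2: find min in positions 1 to 785, swap with position 1
  Pass 3: find min in positions 2 to 785, swap with position 2
  Pass 4: find min in positions 3 to 785, swap with position 3
  Pass 5: find min in positions 4 to 785, swap with position 4
  ... (780 more passes)
Total passes (and swaps) = n - 1 = 786 - 1 = 785


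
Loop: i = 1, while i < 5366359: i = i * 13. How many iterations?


i multiplies by 13 each step:
i = 1 -> 13 -> 169 -> 2197 -> 28561 -> 371293 -> 4826809 -> 62748517 (stop)
Iterations = ceil(log_13(5366359)) = 7


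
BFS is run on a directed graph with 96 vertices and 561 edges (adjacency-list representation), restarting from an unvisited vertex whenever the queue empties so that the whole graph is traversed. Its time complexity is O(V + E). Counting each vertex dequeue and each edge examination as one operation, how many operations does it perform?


A full BFS traversal dequeues each vertex exactly once and examines each directed edge exactly once.
V = 96 (vertex processing cost)
E = 561 (edge examination cost)
Total operations proportional to V + E = 96 + 561 = 657


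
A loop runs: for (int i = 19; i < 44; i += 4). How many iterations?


Loop starts at i = 19, increments by 4, stops when i >= 44.
Number of iterations = ceil((44 - 19) / 4)
= ceil(25 / 4)
= 7


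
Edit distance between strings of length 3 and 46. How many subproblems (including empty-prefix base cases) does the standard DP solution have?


The table includes base cases (empty prefixes).
Rows: (m+1) = 4
Columns: (n+1) = 47
Total = 4 * 47 = 188


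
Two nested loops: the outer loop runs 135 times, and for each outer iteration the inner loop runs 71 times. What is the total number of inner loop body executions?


Outer loop: 135 iterations
Inner loop: 71 iterations per outer iteration
Total = 135 * 71 = 9585


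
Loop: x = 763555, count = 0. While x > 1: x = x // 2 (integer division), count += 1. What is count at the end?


The variable x halves each step:
x = 763555 -> 381777 -> 190888 -> 95444 -> 47722 -> 23861 -> 11930 -> 5965 -> 2982 -> 1491 -> 745 -> 372 -> 186 -> 93 -> 46 -> 23 -> 11 -> 5 -> 2 -> 1
Number of halvings = floor(log2(763555)) = 19


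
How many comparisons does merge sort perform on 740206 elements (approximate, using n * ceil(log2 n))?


Recursion depth: ceil(log2(740206)) = 20
Each recursion level merges n = 740206 elements
Total = 740206 * 20 = 14804120


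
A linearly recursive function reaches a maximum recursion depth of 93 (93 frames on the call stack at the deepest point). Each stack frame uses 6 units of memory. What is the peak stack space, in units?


Maximum recursion depth = 93 frames
Memory per frame = 6 units
Total stack space = depth * frame_size
= 93 * 6 = 558


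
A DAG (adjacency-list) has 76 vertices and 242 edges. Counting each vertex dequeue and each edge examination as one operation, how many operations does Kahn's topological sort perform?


V = 76 (vertex processing)
E = 242 (edge processing)
V + E = 76 + 242 = 318


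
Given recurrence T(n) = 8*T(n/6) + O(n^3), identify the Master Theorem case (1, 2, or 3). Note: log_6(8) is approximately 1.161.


Master Theorem parameters: a=8, b=6, c=3
log_b(a) = 1.161
Compare b^c with a: 6^3 = 216 > 8, so c > log_b(a).
Comparing c=3 vs log_b(a)=1.161:
3 > 1.161 => Case 3
Result: T(n) = O(n^3)
Master Theorem case = 3


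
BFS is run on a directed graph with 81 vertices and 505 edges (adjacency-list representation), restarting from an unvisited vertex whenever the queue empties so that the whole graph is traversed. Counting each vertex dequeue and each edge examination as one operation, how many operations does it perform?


A full BFS traversal dequeues each vertex exactly once and examines each directed edge exactly once.
V = 81 (vertex processing cost)
E = 505 (edge examination cost)
Total operations proportional to V + E = 81 + 505 = 586


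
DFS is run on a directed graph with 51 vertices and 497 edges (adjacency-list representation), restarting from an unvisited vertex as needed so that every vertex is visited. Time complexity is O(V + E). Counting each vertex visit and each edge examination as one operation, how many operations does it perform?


A full DFS traversal processes each vertex exactly once (push/pop on stack).
Each directed edge is examined once.
V = 51, E = 497
V + E = 548


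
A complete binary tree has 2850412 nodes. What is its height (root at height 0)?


In a complete binary tree, level k holds nodes 2^k .. 2^(k+1)-1 (1-indexed).
Height = floor(log2(n)) = floor(log2(2850412)) = 21
Check: 2^21 = 2097152 <= 2850412 < 4194304 = 2^22


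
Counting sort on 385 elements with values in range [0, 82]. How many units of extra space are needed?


Output array size: 385 (to store sorted result)
Count array size: 83 (one slot per possible value, range 0 to 82)
Total extra space = 385 + 83 = 468


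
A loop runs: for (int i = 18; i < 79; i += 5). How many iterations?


Loop starts at i = 18, increments by 5, stops when i >= 79.
Number of iterations = ceil((79 - 18) / 5)
= ceil(61 / 5)
= 13


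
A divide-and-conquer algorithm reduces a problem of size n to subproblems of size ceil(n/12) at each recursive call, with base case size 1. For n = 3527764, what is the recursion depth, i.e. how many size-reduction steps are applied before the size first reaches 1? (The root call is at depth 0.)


Each step divides the size by 12 (rounding up); after k steps the size is ceil(n/12^k), which equals 1 exactly when 12^k >= n.
So the depth is the smallest k with 12^k >= 3527764, i.e. ceil(log_12(3527764)).
12^6 = 2985984 < 3527764 <= 35831808 = 12^7
Recursion depth = 7


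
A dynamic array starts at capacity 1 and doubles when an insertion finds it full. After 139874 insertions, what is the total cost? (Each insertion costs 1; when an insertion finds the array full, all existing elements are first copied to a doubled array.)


Insertion cost: 139874 (one per element)
Resizes occur just before inserting elements 2, 3, 5, 9, ...
Elements copied at each resize: 1 + 2 + 4 + 8 + 16 + 32 + 64 + 128 + 256 + 512 + 1024 + 2048 + 4096 + 8192 + 16384 + 32768 + 65536 + 131072
Sum of copies = 262143 (geometric series: 2^k - 1)
Total = 139874 + 262143 = 402017


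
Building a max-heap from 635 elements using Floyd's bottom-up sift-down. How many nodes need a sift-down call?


In a heap of 635 elements (0-indexed array):
  Last element index: 634
  Parent of last element: floor((634 - 1) / 2) = 316
  Internal nodes: indices 0 to 316
  Count = floor(635/2) = 317


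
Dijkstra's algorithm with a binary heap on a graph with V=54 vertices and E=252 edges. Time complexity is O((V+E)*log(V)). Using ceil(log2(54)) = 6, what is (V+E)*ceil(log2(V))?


Dijkstra with a binary heap: each vertex is extracted once, each edge may relax once.
Each heap operation costs O(log V).
V + E = 54 + 252 = 306
ceil(log2(54)) = 6 (since 2^5 = 32 < 54 <= 64 = 2^6)
Total heap work = (V+E) * ceil(log2(V)) = 306 * 6 = 1836


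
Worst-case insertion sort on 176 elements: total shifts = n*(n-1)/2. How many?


Sum of shifts = 1 + 2 + 3 + ... + 175
= 176 * 175 / 2
= 30800 / 2
= 15400


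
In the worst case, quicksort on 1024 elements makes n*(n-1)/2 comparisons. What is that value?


Sum of comparisons per partition:
1023 + 1022 + ... + 1 + 0
= 1024 * (1024 - 1) / 2
= 1024 * 1023 / 2
= 523776


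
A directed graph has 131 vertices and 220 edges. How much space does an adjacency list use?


Adjacency list: one list head per vertex + one entry per edge
Vertex heads: 131
Edge entries: 220
Total = 131 + 220 = 351


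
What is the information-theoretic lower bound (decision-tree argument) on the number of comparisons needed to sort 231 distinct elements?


A binary decision tree of height h has at most 2^h leaves and needs at least n! of them, so h >= ceil(log2(n!)).
231! is far too large to multiply out, so use Stirling's series:
  ln(n!) ~ n ln n - n + (1/2) ln(2 pi n) + 1/(12n)  (error below 1/(360 n^3), negligible here)
  ln(231) = 5.4424177
  n ln n = 231 * 5.4424177 = 1257.1985
  (1/2) ln(2 pi * 231) = (1/2) ln(1451.4158) = 3.6401
  1/(12*231) = 0.0004
  ln(231!) ~ 1257.1985 - 231 + 3.6401 + 0.0004 = 1029.8390
Convert to base 2: log2(231!) = 1029.8390 / ln 2 = 1029.8390 / 0.69314718 = 1485.7436
ceil(1485.7436) = 1486


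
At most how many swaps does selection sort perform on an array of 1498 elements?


Each of the 1497 passes places one element in its final position.
Pass 1: swap minimum into position 0
Pass 2: swap minimum of remaining into position 1
...
Pass 1497: last two elements, one swap
Maximum swaps = 1498 - 1 = 1497


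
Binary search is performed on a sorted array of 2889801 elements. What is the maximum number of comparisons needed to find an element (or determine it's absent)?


Binary search halves the search space each comparison:
  Step 1: search space = 2889801 -> 1444900
  Step 2: search space = 1444900 -> 722450
  Step 3: search space = 722450 -> 361225
  Step 4: search space = 361225 -> 180612
  Step 5: search space = 180612 -> 90306
  Step 6: search space = 90306 -> 45153
  Step 7: search space = 45153 -> 22576
  Step 8: search space = 22576 -> 11288
  Step 9: search space = 11288 -> 5644
  Step 10: search space = 5644 -> 2822
  Step 11: search space = 2822 -> 1411
  Step 12: search space = 1411 -> 705
  Step 13: search space = 705 -> 352
  Step 14: search space = 352 -> 176
  Step 15: search space = 176 -> 88
  Step 16: search space = 88 -> 44
  Step 17: search space = 44 -> 22
  Step 18: search space = 22 -> 11
  Step 19: search space = 11 -> 5
  Step 20: search space = 5 -> 2
  Step 21: search space = 2 -> 1
  Step 22: search space = 1 (final check)
Maximum comparisons = floor(log2(2889801)) + 1 = 21 + 1 = 22


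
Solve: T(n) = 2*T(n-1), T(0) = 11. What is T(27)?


Unrolling:
T(27) = 2*T(26) = 2^2*T(25) = ... = 2^27*T(0)
= 2^27 * 11
= 134217728 * 11 = 1476395008


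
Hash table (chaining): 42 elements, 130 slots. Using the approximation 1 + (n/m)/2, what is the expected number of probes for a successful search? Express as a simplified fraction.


Computing expected probes:
alpha = 42/130
= 1 + alpha/2
= 1 + 42/(2*130)
= (2*130 + 42) / (2*130)
= 302/260 = 151/130


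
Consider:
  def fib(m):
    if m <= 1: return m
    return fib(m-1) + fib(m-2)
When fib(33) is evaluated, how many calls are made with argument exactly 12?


Let N(m) = number of times fib(m) is called while evaluating fib(33).
N(33) = 1 (the initial call).
N(32) = 1 (only fib(33) calls it).
For 1 <= m <= 31: fib(m) is called by fib(m+1) and fib(m+2), so
  N(m) = N(m+1) + N(m+2).
fib(0) is called only by fib(2), so N(0) = N(2).
Walk down from m=33:
  N(33)=1, N(32)=1, N(31)=2, N(30)=3, N(29)=5, N(28)=8, N(27)=13, N(26)=21, N(25)=34, N(24)=55, N(23)=89, N(22)=144, N(21)=233, N(20)=377, N(19)=610, N(18)=987, N(17)=1597, N(16)=2584, N(15)=4181, N(14)=6765, N(13)=10946, N(12)=17711
N(12) = 17711


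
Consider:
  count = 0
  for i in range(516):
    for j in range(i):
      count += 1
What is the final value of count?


For each i, the inner loop runs i times:
  i=0: inner runs 0 times
  i=1: inner runs 1 time
  i=2: inner runs 2 times
  i=3: inner runs 3 times
  i=4: inner runs 4 times
  i=5: inner runs 5 times
  i=6: inner runs 6 times
  i=7: inner runs 7 times
  ...
Total = 0 + 1 + 2 + ... + 515 = 516*(516-1)/2 = 132870


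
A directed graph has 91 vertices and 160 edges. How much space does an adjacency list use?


Adjacency list: one list head per vertex + one entry per edge
Vertex heads: 91
Edge entries: 160
Total = 91 + 160 = 251


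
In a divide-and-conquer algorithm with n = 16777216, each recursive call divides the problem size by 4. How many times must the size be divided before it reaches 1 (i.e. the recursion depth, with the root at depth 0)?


Number of divisions = log_4(16777216)
Sizes: 16777216 -> 4194304 -> 1048576 -> 262144 -> 65536 -> 16384 -> 4096 -> 1024 -> 256 -> 64 -> 16 -> 4 -> 1 (12 divisions)
Recursion depth = 12


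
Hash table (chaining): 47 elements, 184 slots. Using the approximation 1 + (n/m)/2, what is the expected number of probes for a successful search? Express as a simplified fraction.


Computing expected probes:
alpha = 47/184
= 1 + alpha/2
= 1 + 47/(2*184)
= (2*184 + 47) / (2*184)
= 415/368


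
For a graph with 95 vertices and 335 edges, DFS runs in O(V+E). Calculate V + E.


A full DFS traversal visits each vertex once and examines each edge once.
V = 95
E = 335
Sum = 95 + 335 = 430


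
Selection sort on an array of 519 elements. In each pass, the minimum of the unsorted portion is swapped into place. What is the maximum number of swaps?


Selection sort performs one swap per pass:
  Pass 1: find min in positions 0 to 518, swap with position 0
  Pass 2: find min in positions 1 to 518, swap with position 1
  Pass 3: find min in positions 2 to 518, swap with position 2
  Pass 4: find min in positions 3 to 518, swap with position 3
  Pass 5: find min in positions 4 to 518, swap with position 4
  ... (513 more passes)
Total passes (and swaps) = n - 1 = 519 - 1 = 518


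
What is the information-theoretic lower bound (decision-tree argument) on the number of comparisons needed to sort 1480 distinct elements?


A binary decision tree of height h has at most 2^h leaves and needs at least n! of them, so h >= ceil(log2(n!)).
1480! is far too large to multiply out, so use Stirling's series:
  ln(n!) ~ n ln n - n + (1/2) ln(2 pi n) + 1/(12n)  (error below 1/(360 n^3), negligible here)
  ln(1480) = 7.2997974
  n ln n = 1480 * 7.2997974 = 10803.7002
  (1/2) ln(2 pi * 1480) = (1/2) ln(9299.1143) = 4.5688
  1/(12*1480) = 0.0001
  ln(1480!) ~ 10803.7002 - 1480 + 4.5688 + 0.0001 = 9328.2691
Convert to base 2: log2(1480!) = 9328.2691 / ln 2 = 9328.2691 / 0.69314718 = 13457.8476
ceil(13457.8476) = 13458


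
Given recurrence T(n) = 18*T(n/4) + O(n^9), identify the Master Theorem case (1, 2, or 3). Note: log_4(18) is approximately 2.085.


Master Theorem parameters: a=18, b=4, c=9
log_b(a) = 2.085
Compare b^c with a: 4^9 = 262144 > 18, so c > log_b(a).
Comparing c=9 vs log_b(a)=2.085:
9 > 2.085 => Case 3
Result: T(n) = O(n^9)
Master Theorem case = 3
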